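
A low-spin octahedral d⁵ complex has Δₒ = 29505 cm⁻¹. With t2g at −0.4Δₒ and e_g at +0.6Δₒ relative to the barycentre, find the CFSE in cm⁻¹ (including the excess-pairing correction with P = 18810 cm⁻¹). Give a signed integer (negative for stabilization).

-21390

Configuration: t2g^5 e_g^0.
The orbital stabilization is -2.0Δₒ = -2.0 × 29505 = -59010 cm⁻¹.
High-spin d⁵ would be t2g^3 e_g^2 with 0 pairs; low-spin has 2, so 2 excess pairs cost +2P = +37620 cm⁻¹.
Combining: -59010 + 37620 = -21390 cm⁻¹.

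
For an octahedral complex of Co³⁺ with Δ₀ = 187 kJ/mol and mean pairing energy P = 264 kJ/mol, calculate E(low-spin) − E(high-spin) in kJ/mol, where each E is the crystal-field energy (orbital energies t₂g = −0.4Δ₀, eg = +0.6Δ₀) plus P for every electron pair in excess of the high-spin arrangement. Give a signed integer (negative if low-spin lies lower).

Group 9 minus oxidation state +3 gives a d⁶ configuration for Co³⁺.
In the high-spin limit (t₂g⁴ eg²) the orbital term is -0.4Δ₀ = -75 kJ/mol, with no excess pairing.
Low-spin: t₂g⁶ eg⁰, orbital CFSE = -2.4Δ₀ = -449 kJ/mol; plus 2 excess pairs × P = +528 kJ/mol; total 79 kJ/mol.
Thus E(LS) − E(HS) = 154 kJ/mol.

154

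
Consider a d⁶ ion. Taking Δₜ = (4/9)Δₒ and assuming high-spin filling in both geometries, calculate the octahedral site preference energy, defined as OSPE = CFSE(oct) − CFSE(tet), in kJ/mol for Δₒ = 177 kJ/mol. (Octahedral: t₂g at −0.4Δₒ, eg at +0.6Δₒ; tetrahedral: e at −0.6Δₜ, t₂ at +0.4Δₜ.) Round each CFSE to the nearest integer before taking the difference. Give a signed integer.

Octahedral (high-spin): t₂g⁴ eg², CFSE = 4(−0.4) + 2(+0.6) = -0.4Δₒ = -0.4 × 177 = -71 kJ/mol.
Tetrahedral e³ t₂³ gives -0.6Δₜ = -0.6 × (4/9) × 177 = -47 kJ/mol.
Subtracting, OSPE = -71 − (-47) = -24 kJ/mol.

-24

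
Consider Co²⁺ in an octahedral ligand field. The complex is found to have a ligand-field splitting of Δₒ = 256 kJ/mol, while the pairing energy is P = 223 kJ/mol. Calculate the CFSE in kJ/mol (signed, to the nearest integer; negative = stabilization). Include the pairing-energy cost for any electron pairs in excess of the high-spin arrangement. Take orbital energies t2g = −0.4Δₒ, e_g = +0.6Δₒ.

-238

Co is in group 9, so Co²⁺ is d⁷ (9 − 2 = 7).
Δₒ > P, so pairing is preferred: the ground state is low-spin.
Configuration: t2g^6 e_g^1.
Orbital CFSE = -1.8Δₒ = -1.8 × 256 = -461 kJ/mol.
Excess pairs vs high-spin: 3 − 2 = 1; pairing cost = +223 kJ/mol.
Net CFSE = -461 + 223 = -238 kJ/mol.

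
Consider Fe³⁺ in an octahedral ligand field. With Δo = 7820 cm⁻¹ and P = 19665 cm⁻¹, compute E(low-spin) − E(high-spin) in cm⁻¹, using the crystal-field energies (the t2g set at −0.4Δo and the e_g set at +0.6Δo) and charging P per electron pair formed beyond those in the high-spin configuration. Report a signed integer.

23690

Fe is in group 8, so Fe³⁺ is d⁵ (8 − 3 = 5).
In the high-spin limit (t2g^3 e_g^2) the orbital term is 0.0Δo = 0 cm⁻¹, with no excess pairing.
Low-spin: t2g^5 e_g^0, orbital CFSE = -2.0Δo = -15640 cm⁻¹; plus 2 excess pairs × P = +39330 cm⁻¹; total 23690 cm⁻¹.
The difference is 23690 − (0) = 23690 cm⁻¹, so high-spin lies lower.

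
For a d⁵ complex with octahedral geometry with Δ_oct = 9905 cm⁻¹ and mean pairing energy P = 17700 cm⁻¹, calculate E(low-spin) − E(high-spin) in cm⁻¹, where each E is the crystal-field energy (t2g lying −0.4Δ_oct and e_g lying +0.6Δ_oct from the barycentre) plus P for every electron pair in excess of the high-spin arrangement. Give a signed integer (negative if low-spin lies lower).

15590

In the high-spin limit (t2g^3 e_g^2) the orbital term is 0.0Δ_oct = 0 cm⁻¹, with no excess pairing.
Low-spin t2g^5 e_g^0 gives -2.0Δ_oct = -19810 cm⁻¹, but forming 2 extra pairs costs 2P = 35400 cm⁻¹, so E(LS) = -19810 + 35400 = 15590 cm⁻¹.
Thus E(LS) − E(HS) = 15590 cm⁻¹.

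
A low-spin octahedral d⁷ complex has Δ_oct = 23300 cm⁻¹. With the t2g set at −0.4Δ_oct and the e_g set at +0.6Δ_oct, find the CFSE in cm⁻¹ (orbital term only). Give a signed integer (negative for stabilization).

Configuration: t2g^6 e_g^1.
CFSE(orbital) = 6×(-0.4Δ_oct) + 1×(0.6Δ_oct) = -1.8Δ_oct; with Δ_oct = 23300 cm⁻¹ that is -41940 cm⁻¹.

-41940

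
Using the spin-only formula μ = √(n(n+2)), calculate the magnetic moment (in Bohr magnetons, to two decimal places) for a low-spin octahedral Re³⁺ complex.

2.83 Bohr magnetons

Re³⁺: group 7, so d-count = 7 − 3 = 4.
Configuration: t₂g⁴ eg⁰ → 2 unpaired electrons.
μ(spin-only) = √[2(2+2)] = √8 ≈ 2.83 Bohr magnetons.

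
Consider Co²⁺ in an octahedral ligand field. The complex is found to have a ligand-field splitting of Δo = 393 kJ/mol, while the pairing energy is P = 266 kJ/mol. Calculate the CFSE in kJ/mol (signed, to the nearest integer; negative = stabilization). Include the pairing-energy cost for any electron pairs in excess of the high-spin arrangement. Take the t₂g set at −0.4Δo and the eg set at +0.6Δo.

Group 9 minus oxidation state +2 gives a d⁷ configuration for Co²⁺.
With Δo > P the complex is low-spin.
Configuration: t₂g⁶ eg¹.
Orbital CFSE = -1.8Δo = -1.8 × 393 = -707 kJ/mol.
Excess pairs vs high-spin: 3 − 2 = 1; pairing cost = +266 kJ/mol.
Net CFSE = -707 + 266 = -441 kJ/mol.

-441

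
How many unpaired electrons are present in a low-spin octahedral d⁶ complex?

0

Configuration: t2g^6 e_g^0, giving 0 unpaired electrons.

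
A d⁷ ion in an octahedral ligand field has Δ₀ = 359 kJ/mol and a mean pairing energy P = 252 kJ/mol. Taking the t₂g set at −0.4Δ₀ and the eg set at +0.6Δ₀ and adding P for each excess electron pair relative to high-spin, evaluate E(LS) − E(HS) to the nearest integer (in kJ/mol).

-107

In the high-spin limit (t₂g⁵ eg²) the orbital term is -0.8Δ₀ = -287 kJ/mol, with no excess pairing.
For low-spin the configuration is t₂g⁶ eg¹: orbital energy -1.8 × 359 = -646 kJ/mol, and 1 additional pair relative to high-spin adds 252 kJ/mol, giving -394 kJ/mol.
Thus E(LS) − E(HS) = -107 kJ/mol.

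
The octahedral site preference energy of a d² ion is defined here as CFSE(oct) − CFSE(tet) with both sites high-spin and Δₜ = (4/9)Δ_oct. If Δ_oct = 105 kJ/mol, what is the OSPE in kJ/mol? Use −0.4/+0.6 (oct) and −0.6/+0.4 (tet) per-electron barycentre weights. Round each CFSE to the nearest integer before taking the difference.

-28

In an octahedral site d² (HS) is t2g^2 e_g^0, giving CFSE(oct) = -0.8Δ_oct = -84 kJ/mol.
Tetrahedral: e^2 t2^0, CFSE = 2(−0.6) + 0(+0.4) = -1.2Δₜ = -1.2 × (4/9) × 105 = -56 kJ/mol.
Subtracting, OSPE = -84 − (-56) = -28 kJ/mol.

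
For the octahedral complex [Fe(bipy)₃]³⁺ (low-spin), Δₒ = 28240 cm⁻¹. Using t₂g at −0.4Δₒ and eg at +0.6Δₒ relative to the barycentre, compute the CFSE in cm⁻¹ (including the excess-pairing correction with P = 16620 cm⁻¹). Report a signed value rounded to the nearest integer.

bipy is neutral, so the +3 overall charge sits on Fe: oxidation state +3.
Fe³⁺: group 8, so d-count = 8 − 3 = 5.
Configuration: t₂g⁵ eg⁰.
CFSE(orbital) = 5×(-0.4Δₒ) + 0×(0.6Δₒ) = -2.0Δₒ; with Δₒ = 28240 cm⁻¹ that is -56480 cm⁻¹.
Pairing penalty: 2 pairs vs 0 in the high-spin reference → 2 extra × P = 33240 cm⁻¹.
Net CFSE = -56480 + 33240 = -23240 cm⁻¹.

-23240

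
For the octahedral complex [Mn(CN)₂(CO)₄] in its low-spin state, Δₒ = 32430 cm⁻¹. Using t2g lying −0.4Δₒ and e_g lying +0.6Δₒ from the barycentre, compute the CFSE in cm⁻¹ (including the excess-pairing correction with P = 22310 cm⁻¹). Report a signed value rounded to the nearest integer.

-20240

Ligand charges: 2×(-1) from CN⁻ and 4×(+0) from CO sum to -2; with overall charge +0, Mn is +2.
Group 7 minus oxidation state +2 gives a d⁵ configuration for Mn²⁺.
Electron filling gives t2g^5 e_g^0.
Orbital CFSE = 5(-0.4) + 0(0.6) = -2.0Δₒ = -2.0 × 32430 = -64860 cm⁻¹.
High-spin d⁵ would be t2g^3 e_g^2 with 0 pairs; low-spin has 2, so 2 excess pairs cost +2P = +44620 cm⁻¹.
Overall CFSE = -64860 + 44620 = -20240 cm⁻¹.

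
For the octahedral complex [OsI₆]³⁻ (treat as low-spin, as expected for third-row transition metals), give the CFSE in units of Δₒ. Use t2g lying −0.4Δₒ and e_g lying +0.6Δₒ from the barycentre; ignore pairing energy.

Each I⁻ contributes -1; 6 × (-1) = -6. With overall charge -3, Os is in the +3 oxidation state.
Os³⁺: group 8, so d-count = 8 − 3 = 5.
Configuration: t2g^5 e_g^0.
CFSE = 5(-0.4Δₒ) + 0(0.6Δₒ) = -2.0Δₒ + 0.0Δₒ = -2.0Δₒ.

-2.0 Δₒ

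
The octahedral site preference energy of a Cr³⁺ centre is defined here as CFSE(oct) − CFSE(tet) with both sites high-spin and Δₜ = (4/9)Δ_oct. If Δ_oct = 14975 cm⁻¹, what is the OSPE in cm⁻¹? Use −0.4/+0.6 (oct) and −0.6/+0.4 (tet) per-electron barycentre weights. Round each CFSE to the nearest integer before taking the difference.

-12646

Cr sits in group 6; removing 3 electrons leaves Cr³⁺ with 6 − 3 = 3 d electrons.
Octahedral high-spin t₂g³ eg⁰: CFSE = -1.2 × 14975 = -17970 cm⁻¹.
In a tetrahedral site the filling is e² t₂¹: CFSE(tet) = -0.8Δₜ = -0.8 × (4/9)(14975) = -5324 cm⁻¹.
OSPE = -17970 − (-5324) = -12646 cm⁻¹.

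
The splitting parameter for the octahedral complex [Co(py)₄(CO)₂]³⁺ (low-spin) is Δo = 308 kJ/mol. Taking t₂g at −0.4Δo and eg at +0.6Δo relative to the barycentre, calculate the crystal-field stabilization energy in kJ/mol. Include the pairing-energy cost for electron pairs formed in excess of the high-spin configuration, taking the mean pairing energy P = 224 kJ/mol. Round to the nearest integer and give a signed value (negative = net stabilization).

Ligand charges: 4×(+0) from py and 2×(+0) from CO sum to +0; with overall charge +3, Co is +3.
Co is in group 9, so Co³⁺ is d⁶ (9 − 3 = 6).
Configuration: t₂g⁶ eg⁰.
The orbital stabilization is -2.4Δo = -2.4 × 308 = -739 kJ/mol.
High-spin d⁶ would be t₂g⁴ eg² with 1 pair; low-spin has 3, so 2 excess pairs cost +2P = +448 kJ/mol.
Net CFSE = -739 + 448 = -291 kJ/mol.

-291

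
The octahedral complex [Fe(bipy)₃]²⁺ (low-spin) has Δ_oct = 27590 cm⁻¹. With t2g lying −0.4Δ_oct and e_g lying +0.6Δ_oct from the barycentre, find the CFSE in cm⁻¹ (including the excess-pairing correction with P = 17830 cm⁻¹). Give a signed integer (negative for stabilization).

-30556

bipy is neutral, so the +2 overall charge sits on Fe: oxidation state +2.
Fe²⁺: group 8, so d-count = 8 − 2 = 6.
The d⁶ electrons fill as t2g^6 e_g^0.
The orbital stabilization is -2.4Δ_oct = -2.4 × 27590 = -66216 cm⁻¹.
Pairing penalty: 3 pairs vs 1 in the high-spin reference → 2 extra × P = 35660 cm⁻¹.
Overall CFSE = -66216 + 35660 = -30556 cm⁻¹.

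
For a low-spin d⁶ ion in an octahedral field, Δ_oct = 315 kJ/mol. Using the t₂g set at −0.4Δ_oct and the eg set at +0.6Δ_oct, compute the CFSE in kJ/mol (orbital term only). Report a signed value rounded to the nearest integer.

-756

Electron filling gives t₂g⁶ eg⁰.
The orbital stabilization is -2.4Δ_oct = -2.4 × 315 = -756 kJ/mol.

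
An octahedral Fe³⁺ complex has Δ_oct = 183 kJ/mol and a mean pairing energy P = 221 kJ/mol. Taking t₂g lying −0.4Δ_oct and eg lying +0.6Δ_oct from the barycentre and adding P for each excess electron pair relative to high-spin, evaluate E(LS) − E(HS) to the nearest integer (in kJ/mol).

76

Group 8 minus oxidation state +3 gives a d⁵ configuration for Fe³⁺.
High-spin d⁵ fills as t₂g³ eg² with CFSE 3(−0.4) + 2(+0.6) = 0.0Δ_oct = 0 kJ/mol.
Low-spin t₂g⁵ eg⁰ gives -2.0Δ_oct = -366 kJ/mol, but forming 2 extra pairs costs 2P = 442 kJ/mol, so E(LS) = -366 + 442 = 76 kJ/mol.
The difference is 76 − (0) = 76 kJ/mol, so high-spin lies lower.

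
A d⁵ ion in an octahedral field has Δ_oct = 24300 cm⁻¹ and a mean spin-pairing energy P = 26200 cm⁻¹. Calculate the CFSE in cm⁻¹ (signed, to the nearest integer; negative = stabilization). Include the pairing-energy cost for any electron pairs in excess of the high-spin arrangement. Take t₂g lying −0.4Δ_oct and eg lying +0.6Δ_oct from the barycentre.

Here Δ_oct < P (24300 < 26200), so the high-spin state is favoured.
Configuration: t₂g³ eg².
Orbital CFSE = 0.0Δ_oct = 0.0 × 24300 = 0 cm⁻¹.
High-spin has no excess pairs, so no pairing correction applies.

0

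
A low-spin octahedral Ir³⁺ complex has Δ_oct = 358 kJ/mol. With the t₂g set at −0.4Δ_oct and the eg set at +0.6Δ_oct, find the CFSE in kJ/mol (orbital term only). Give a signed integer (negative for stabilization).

-859

Ir is in group 9, so Ir³⁺ is d⁶ (9 − 3 = 6).
The d⁶ electrons fill as t₂g⁶ eg⁰.
Orbital CFSE = 6(-0.4) + 0(0.6) = -2.4Δ_oct = -2.4 × 358 = -859 kJ/mol.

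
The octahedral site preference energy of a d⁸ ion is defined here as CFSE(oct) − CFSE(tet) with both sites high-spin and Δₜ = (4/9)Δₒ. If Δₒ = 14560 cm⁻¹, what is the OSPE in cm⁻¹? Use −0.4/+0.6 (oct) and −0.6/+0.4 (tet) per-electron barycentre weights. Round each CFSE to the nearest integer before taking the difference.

Octahedral high-spin t₂g⁶ eg²: CFSE = -1.2 × 14560 = -17472 cm⁻¹.
In a tetrahedral site the filling is e⁴ t₂⁴: CFSE(tet) = -0.8Δₜ = -0.8 × (4/9)(14560) = -5177 cm⁻¹.
Subtracting, OSPE = -17472 − (-5177) = -12295 cm⁻¹.

-12295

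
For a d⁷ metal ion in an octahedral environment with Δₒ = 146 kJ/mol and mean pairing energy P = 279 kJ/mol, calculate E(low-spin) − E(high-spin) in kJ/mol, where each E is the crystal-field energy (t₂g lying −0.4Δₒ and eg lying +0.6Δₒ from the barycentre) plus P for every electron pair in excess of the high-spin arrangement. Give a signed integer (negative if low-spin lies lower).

133

High-spin: t₂g⁵ eg², CFSE = -0.8Δₒ = -117 kJ/mol.
Low-spin: t₂g⁶ eg¹, orbital CFSE = -1.8Δₒ = -263 kJ/mol; plus 1 excess pair × P = +279 kJ/mol; total 16 kJ/mol.
E(LS) − E(HS) = 16 − (-117) = 133 kJ/mol.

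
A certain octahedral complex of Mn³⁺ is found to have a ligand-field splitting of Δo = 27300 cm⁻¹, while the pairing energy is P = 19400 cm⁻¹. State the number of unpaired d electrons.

Mn sits in group 7; removing 3 electrons leaves Mn³⁺ with 7 − 3 = 4 d electrons.
Since Δo = 27300 cm⁻¹ > P = 19400 cm⁻¹, the complex adopts the low-spin configuration.
Filling d⁴ accordingly: t₂g⁴ eg⁰.
Unpaired electrons: 2.

2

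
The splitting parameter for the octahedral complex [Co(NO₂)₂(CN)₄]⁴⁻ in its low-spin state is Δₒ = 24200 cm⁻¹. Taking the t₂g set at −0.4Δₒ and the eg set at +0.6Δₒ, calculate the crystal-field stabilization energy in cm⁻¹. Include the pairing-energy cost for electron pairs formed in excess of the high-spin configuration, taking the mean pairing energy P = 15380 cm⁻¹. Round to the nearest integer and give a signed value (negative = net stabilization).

-28180

Ligand charges: 2×(-1) from NO₂⁻ and 4×(-1) from CN⁻ sum to -6; with overall charge -4, Co is +2.
Co is in group 9, so Co²⁺ is d⁷ (9 − 2 = 7).
Electron filling gives t₂g⁶ eg¹.
CFSE(orbital) = 6×(-0.4Δₒ) + 1×(0.6Δₒ) = -1.8Δₒ; with Δₒ = 24200 cm⁻¹ that is -43560 cm⁻¹.
Pairing penalty: 3 pairs vs 2 in the high-spin reference → 1 extra × P = 15380 cm⁻¹.
Overall CFSE = -43560 + 15380 = -28180 cm⁻¹.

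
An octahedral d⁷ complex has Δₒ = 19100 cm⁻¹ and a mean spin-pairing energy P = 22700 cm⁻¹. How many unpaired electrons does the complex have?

Here Δₒ < P (19100 < 22700), so the high-spin state is favoured.
That gives t2g^5 e_g^2.
Unpaired electrons: 3.

3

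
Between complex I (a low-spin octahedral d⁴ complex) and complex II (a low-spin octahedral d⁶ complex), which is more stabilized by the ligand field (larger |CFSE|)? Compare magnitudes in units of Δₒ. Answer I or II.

I: t₂g⁴ eg⁰, CFSE = -1.6Δₒ.
II: t₂g⁶ eg⁰, CFSE = -2.4Δₒ.
So II has the larger |CFSE|.

II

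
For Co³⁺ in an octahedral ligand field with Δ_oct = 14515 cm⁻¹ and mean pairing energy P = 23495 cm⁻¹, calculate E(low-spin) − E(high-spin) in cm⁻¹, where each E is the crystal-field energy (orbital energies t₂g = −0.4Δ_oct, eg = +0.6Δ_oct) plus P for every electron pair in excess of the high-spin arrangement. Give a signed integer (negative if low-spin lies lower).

Co is in group 9, so Co³⁺ is d⁶ (9 − 3 = 6).
In the high-spin limit (t₂g⁴ eg²) the orbital term is -0.4Δ_oct = -5806 cm⁻¹, with no excess pairing.
For low-spin the configuration is t₂g⁶ eg⁰: orbital energy -2.4 × 14515 = -34836 cm⁻¹, and 2 additional pairs relative to high-spin add 46990 cm⁻¹, giving 12154 cm⁻¹.
E(LS) − E(HS) = 12154 − (-5806) = 17960 cm⁻¹.

17960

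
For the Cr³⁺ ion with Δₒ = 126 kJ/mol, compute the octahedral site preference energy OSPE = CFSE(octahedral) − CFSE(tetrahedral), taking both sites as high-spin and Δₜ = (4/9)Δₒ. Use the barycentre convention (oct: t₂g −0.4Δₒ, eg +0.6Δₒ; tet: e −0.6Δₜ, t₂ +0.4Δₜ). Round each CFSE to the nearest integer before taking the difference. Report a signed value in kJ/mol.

-106

Cr is in group 6, so Cr³⁺ is d³ (6 − 3 = 3).
Octahedral (high-spin): t2g^3 e_g^0, CFSE = 3(−0.4) + 0(+0.6) = -1.2Δₒ = -1.2 × 126 = -151 kJ/mol.
Tetrahedral: e^2 t2^1, CFSE = 2(−0.6) + 1(+0.4) = -0.8Δₜ = -0.8 × (4/9) × 126 = -45 kJ/mol.
OSPE = -151 − (-45) = -106 kJ/mol.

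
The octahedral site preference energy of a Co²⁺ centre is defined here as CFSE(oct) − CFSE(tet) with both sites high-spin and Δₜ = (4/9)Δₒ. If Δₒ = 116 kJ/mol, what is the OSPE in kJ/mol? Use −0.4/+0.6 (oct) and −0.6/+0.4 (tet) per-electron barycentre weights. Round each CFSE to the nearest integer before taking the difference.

-31

Group 9 minus oxidation state +2 gives a d⁷ configuration for Co²⁺.
In an octahedral site d⁷ (HS) is t₂g⁵ eg², giving CFSE(oct) = -0.8Δₒ = -93 kJ/mol.
Tetrahedral: e⁴ t₂³, CFSE = 4(−0.6) + 3(+0.4) = -1.2Δₜ = -1.2 × (4/9) × 116 = -62 kJ/mol.
Subtracting, OSPE = -93 − (-62) = -31 kJ/mol.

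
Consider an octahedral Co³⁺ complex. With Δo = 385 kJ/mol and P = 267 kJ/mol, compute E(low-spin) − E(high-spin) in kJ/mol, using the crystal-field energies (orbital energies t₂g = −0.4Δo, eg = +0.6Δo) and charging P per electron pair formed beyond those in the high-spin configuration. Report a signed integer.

Co sits in group 9; removing 3 electrons leaves Co³⁺ with 9 − 3 = 6 d electrons.
In the high-spin limit (t₂g⁴ eg²) the orbital term is -0.4Δo = -154 kJ/mol, with no excess pairing.
Low-spin t₂g⁶ eg⁰ gives -2.4Δo = -924 kJ/mol, but forming 2 extra pairs costs 2P = 534 kJ/mol, so E(LS) = -924 + 534 = -390 kJ/mol.
The difference is -390 − (-154) = -236 kJ/mol, so low-spin lies lower.

-236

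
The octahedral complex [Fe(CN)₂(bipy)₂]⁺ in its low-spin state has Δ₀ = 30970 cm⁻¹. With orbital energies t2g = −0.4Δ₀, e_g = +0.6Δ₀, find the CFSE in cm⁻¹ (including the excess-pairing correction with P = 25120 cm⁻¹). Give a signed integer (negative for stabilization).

-11700

Ligand charges: 2×(-1) from CN⁻ and 2×(+0) from bipy sum to -2; with overall charge +1, Fe is +3.
Fe is in group 8, so Fe³⁺ is d⁵ (8 − 3 = 5).
Configuration: t2g^5 e_g^0.
CFSE(orbital) = 5×(-0.4Δ₀) + 0×(0.6Δ₀) = -2.0Δ₀; with Δ₀ = 30970 cm⁻¹ that is -61940 cm⁻¹.
Pairing penalty: 2 pairs vs 0 in the high-spin reference → 2 extra × P = 50240 cm⁻¹.
Combining: -61940 + 50240 = -11700 cm⁻¹.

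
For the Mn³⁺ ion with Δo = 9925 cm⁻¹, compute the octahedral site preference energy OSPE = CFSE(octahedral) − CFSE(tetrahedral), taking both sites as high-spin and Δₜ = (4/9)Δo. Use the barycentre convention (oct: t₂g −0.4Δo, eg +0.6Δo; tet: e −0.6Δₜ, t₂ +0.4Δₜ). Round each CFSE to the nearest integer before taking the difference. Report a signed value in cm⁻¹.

Mn is in group 7, so Mn³⁺ is d⁴ (7 − 3 = 4).
In an octahedral site d⁴ (HS) is t2g^3 e_g^1, giving CFSE(oct) = -0.6Δo = -5955 cm⁻¹.
In a tetrahedral site the filling is e^2 t2^2: CFSE(tet) = -0.4Δₜ = -0.4 × (4/9)(9925) = -1764 cm⁻¹.
Subtracting, OSPE = -5955 − (-1764) = -4191 cm⁻¹.

-4191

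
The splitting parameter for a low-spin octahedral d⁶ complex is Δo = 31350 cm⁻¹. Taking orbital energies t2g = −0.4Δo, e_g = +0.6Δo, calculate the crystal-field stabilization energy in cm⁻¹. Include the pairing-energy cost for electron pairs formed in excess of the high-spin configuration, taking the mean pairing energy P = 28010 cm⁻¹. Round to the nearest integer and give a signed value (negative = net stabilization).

Configuration: t2g^6 e_g^0.
The orbital stabilization is -2.4Δo = -2.4 × 31350 = -75240 cm⁻¹.
Relative to high-spin t2g^4 e_g^2 (1 paired), the low-spin configuration has 2 additional pairs, contributing +2 × 28010 = +56020 cm⁻¹.
Combining: -75240 + 56020 = -19220 cm⁻¹.

-19220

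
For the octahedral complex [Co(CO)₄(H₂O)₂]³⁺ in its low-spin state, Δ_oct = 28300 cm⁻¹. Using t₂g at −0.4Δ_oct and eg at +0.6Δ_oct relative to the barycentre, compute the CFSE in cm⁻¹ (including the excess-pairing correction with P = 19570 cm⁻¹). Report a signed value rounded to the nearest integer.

-28780

Ligand charges: 4×(+0) from CO and 2×(+0) from H₂O sum to +0; with overall charge +3, Co is +3.
Co is in group 9, so Co³⁺ is d⁶ (9 − 3 = 6).
The d⁶ electrons fill as t₂g⁶ eg⁰.
CFSE(orbital) = 6×(-0.4Δ_oct) + 0×(0.6Δ_oct) = -2.4Δ_oct; with Δ_oct = 28300 cm⁻¹ that is -67920 cm⁻¹.
Pairing penalty: 3 pairs vs 1 in the high-spin reference → 2 extra × P = 39140 cm⁻¹.
Combining: -67920 + 39140 = -28780 cm⁻¹.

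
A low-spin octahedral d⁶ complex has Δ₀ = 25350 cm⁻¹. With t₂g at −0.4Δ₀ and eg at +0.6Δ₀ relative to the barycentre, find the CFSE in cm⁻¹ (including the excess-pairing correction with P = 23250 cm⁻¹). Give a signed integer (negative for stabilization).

Configuration: t₂g⁶ eg⁰.
The orbital stabilization is -2.4Δ₀ = -2.4 × 25350 = -60840 cm⁻¹.
Pairing penalty: 3 pairs vs 1 in the high-spin reference → 2 extra × P = 46500 cm⁻¹.
Net CFSE = -60840 + 46500 = -14340 cm⁻¹.

-14340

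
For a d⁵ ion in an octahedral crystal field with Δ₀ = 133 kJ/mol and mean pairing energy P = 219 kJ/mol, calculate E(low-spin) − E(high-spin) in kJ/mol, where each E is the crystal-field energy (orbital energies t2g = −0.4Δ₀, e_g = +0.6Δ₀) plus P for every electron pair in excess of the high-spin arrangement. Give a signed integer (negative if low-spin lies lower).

172

In the high-spin limit (t2g^3 e_g^2) the orbital term is 0.0Δ₀ = 0 kJ/mol, with no excess pairing.
Low-spin: t2g^5 e_g^0, orbital CFSE = -2.0Δ₀ = -266 kJ/mol; plus 2 excess pairs × P = +438 kJ/mol; total 172 kJ/mol.
Thus E(LS) − E(HS) = 172 kJ/mol.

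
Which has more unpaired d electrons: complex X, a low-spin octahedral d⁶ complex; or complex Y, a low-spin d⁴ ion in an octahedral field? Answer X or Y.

X: t₂g⁶ eg⁰ → 0 unpaired.
Y: t₂g⁴ eg⁰ → 2 unpaired.
So Y has more unpaired electrons.

Y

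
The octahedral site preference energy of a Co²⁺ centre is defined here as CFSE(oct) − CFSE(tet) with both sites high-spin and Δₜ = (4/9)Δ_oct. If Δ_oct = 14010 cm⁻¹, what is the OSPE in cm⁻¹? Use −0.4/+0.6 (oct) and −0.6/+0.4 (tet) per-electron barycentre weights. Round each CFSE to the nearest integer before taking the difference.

-3736

Group 9 minus oxidation state +2 gives a d⁷ configuration for Co²⁺.
Octahedral (high-spin): t₂g⁵ eg², CFSE = 5(−0.4) + 2(+0.6) = -0.8Δ_oct = -0.8 × 14010 = -11208 cm⁻¹.
Tetrahedral: e⁴ t₂³, CFSE = 4(−0.6) + 3(+0.4) = -1.2Δₜ = -1.2 × (4/9) × 14010 = -7472 cm⁻¹.
OSPE = -11208 − (-7472) = -3736 cm⁻¹.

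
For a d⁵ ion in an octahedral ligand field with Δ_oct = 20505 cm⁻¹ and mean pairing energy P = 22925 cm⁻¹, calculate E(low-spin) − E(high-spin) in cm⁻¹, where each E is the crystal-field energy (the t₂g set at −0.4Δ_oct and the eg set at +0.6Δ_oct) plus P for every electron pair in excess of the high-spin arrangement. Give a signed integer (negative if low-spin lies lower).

High-spin: t₂g³ eg², CFSE = 0.0Δ_oct = 0 cm⁻¹.
Low-spin: t₂g⁵ eg⁰, orbital CFSE = -2.0Δ_oct = -41010 cm⁻¹; plus 2 excess pairs × P = +45850 cm⁻¹; total 4840 cm⁻¹.
The difference is 4840 − (0) = 4840 cm⁻¹, so high-spin lies lower.

4840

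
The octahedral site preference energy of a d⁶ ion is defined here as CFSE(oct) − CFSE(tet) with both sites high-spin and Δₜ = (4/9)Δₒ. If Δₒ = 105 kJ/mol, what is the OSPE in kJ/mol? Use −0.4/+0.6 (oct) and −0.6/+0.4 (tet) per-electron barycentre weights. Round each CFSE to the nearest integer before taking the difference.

In an octahedral site d⁶ (HS) is t₂g⁴ eg², giving CFSE(oct) = -0.4Δₒ = -42 kJ/mol.
In a tetrahedral site the filling is e³ t₂³: CFSE(tet) = -0.6Δₜ = -0.6 × (4/9)(105) = -28 kJ/mol.
Subtracting, OSPE = -42 − (-28) = -14 kJ/mol.

-14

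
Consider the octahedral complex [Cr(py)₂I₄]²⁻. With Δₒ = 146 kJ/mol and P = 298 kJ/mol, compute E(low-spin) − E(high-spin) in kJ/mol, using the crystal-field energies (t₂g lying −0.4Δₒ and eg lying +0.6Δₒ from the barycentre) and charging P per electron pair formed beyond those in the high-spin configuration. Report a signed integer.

Ligand charges: 2×(+0) from py and 4×(-1) from I⁻ sum to -4; with overall charge -2, Cr is +2.
Cr is in group 6, so Cr²⁺ is d⁴ (6 − 2 = 4).
In the high-spin limit (t₂g³ eg¹) the orbital term is -0.6Δₒ = -88 kJ/mol, with no excess pairing.
Low-spin: t₂g⁴ eg⁰, orbital CFSE = -1.6Δₒ = -234 kJ/mol; plus 1 excess pair × P = +298 kJ/mol; total 64 kJ/mol.
E(LS) − E(HS) = 64 − (-88) = 152 kJ/mol.

152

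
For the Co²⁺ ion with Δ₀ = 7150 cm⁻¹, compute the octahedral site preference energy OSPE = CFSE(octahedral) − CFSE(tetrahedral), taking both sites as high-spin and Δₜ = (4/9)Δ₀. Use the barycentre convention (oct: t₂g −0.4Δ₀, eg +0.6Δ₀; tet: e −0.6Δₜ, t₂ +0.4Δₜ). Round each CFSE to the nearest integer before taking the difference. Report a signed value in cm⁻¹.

Co²⁺: group 9, so d-count = 9 − 2 = 7.
Octahedral (high-spin): t₂g⁵ eg², CFSE = 5(−0.4) + 2(+0.6) = -0.8Δ₀ = -0.8 × 7150 = -5720 cm⁻¹.
Tetrahedral: e⁴ t₂³, CFSE = 4(−0.6) + 3(+0.4) = -1.2Δₜ = -1.2 × (4/9) × 7150 = -3813 cm⁻¹.
OSPE = CFSE(oct) − CFSE(tet) = -5720 − (-3813) = -1907 cm⁻¹.

-1907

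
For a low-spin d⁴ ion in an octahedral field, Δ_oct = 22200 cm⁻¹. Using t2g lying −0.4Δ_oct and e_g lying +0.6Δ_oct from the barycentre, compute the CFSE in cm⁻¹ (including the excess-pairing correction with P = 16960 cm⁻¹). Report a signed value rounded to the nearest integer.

The d⁴ electrons fill as t2g^4 e_g^0.
The orbital stabilization is -1.6Δ_oct = -1.6 × 22200 = -35520 cm⁻¹.
Relative to high-spin t2g^3 e_g^1 (0 paired), the low-spin configuration has 1 additional pair, contributing +1 × 16960 = +16960 cm⁻¹.
Net CFSE = -35520 + 16960 = -18560 cm⁻¹.

-18560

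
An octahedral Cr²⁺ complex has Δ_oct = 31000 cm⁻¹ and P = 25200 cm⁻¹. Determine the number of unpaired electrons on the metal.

Cr is in group 6, so Cr²⁺ is d⁴ (6 − 2 = 4).
With Δ_oct > P the complex is low-spin.
That gives t2g^4 e_g^0.
Unpaired electrons: 2.

2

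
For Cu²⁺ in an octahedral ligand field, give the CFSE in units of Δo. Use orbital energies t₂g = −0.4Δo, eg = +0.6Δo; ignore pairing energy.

-0.6 Δo

Cu is in group 11, so Cu²⁺ is d⁹ (11 − 2 = 9).
Configuration: t₂g⁶ eg³.
CFSE = 6(-0.4Δo) + 3(0.6Δo) = -2.4Δo + 1.8Δo = -0.6Δo.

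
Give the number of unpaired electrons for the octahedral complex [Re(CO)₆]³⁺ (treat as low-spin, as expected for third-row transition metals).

CO is neutral, so the +3 overall charge sits on Re: oxidation state +3.
Group 7 minus oxidation state +3 gives a d⁴ configuration for Re³⁺.
Configuration: t₂g⁴ eg⁰, giving 2 unpaired electrons.

2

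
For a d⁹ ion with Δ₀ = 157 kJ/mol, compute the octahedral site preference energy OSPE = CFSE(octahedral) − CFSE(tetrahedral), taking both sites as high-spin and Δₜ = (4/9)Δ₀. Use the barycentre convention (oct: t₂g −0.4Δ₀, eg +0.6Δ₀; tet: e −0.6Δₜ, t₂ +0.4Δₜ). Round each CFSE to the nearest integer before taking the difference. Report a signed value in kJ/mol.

-66

Octahedral (high-spin): t₂g⁶ eg³, CFSE = 6(−0.4) + 3(+0.6) = -0.6Δ₀ = -0.6 × 157 = -94 kJ/mol.
Tetrahedral: e⁴ t₂⁵, CFSE = 4(−0.6) + 5(+0.4) = -0.4Δₜ = -0.4 × (4/9) × 157 = -28 kJ/mol.
OSPE = -94 − (-28) = -66 kJ/mol.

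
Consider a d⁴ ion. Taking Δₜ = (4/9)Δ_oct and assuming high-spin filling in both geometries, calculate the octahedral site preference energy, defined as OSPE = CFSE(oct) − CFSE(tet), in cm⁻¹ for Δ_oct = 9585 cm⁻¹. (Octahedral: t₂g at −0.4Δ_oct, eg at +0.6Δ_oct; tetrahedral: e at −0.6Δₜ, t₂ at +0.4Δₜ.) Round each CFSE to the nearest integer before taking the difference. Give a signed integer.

-4047

Octahedral (high-spin): t₂g³ eg¹, CFSE = 3(−0.4) + 1(+0.6) = -0.6Δ_oct = -0.6 × 9585 = -5751 cm⁻¹.
Tetrahedral e² t₂² gives -0.4Δₜ = -0.4 × (4/9) × 9585 = -1704 cm⁻¹.
OSPE = -5751 − (-1704) = -4047 cm⁻¹.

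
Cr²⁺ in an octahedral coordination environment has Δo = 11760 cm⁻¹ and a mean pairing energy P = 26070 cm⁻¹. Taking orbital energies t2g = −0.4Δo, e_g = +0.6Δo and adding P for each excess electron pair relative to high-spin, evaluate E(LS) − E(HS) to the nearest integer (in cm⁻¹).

14310

Cr sits in group 6; removing 2 electrons leaves Cr²⁺ with 6 − 2 = 4 d electrons.
High-spin: t2g^3 e_g^1, CFSE = -0.6Δo = -7056 cm⁻¹.
For low-spin the configuration is t2g^4 e_g^0: orbital energy -1.6 × 11760 = -18816 cm⁻¹, and 1 additional pair relative to high-spin adds 26070 cm⁻¹, giving 7254 cm⁻¹.
The difference is 7254 − (-7056) = 14310 cm⁻¹, so high-spin lies lower.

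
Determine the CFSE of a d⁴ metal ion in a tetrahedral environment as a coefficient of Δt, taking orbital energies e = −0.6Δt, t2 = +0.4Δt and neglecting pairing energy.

With tetrahedral geometry the complex is necessarily high-spin.
Configuration: e^2 t2^2.
CFSE = 2(-0.6Δt) + 2(0.4Δt) = -1.2Δt + 0.8Δt = -0.4Δt.

-0.4 Δt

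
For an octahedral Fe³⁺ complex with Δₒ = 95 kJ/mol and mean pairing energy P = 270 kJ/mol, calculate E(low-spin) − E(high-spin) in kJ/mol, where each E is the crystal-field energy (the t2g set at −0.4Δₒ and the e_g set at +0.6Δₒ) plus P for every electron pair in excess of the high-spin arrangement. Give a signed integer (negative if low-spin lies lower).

350

Group 8 minus oxidation state +3 gives a d⁵ configuration for Fe³⁺.
In the high-spin limit (t2g^3 e_g^2) the orbital term is 0.0Δₒ = 0 kJ/mol, with no excess pairing.
For low-spin the configuration is t2g^5 e_g^0: orbital energy -2.0 × 95 = -190 kJ/mol, and 2 additional pairs relative to high-spin add 540 kJ/mol, giving 350 kJ/mol.
The difference is 350 − (0) = 350 kJ/mol, so high-spin lies lower.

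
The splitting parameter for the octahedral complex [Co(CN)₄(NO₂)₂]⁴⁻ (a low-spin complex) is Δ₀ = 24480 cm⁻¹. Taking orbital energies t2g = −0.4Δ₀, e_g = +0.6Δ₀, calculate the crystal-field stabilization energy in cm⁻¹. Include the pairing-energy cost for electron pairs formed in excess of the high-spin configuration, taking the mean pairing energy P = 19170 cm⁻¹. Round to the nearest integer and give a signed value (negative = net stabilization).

-24894

Ligand charges: 4×(-1) from CN⁻ and 2×(-1) from NO₂⁻ sum to -6; with overall charge -4, Co is +2.
Co is in group 9, so Co²⁺ is d⁷ (9 − 2 = 7).
The d⁷ electrons fill as t2g^6 e_g^1.
Orbital CFSE = 6(-0.4) + 1(0.6) = -1.8Δ₀ = -1.8 × 24480 = -44064 cm⁻¹.
High-spin d⁷ would be t2g^5 e_g^2 with 2 pairs; low-spin has 3, so 1 excess pair costs +1P = +19170 cm⁻¹.
Combining: -44064 + 19170 = -24894 cm⁻¹.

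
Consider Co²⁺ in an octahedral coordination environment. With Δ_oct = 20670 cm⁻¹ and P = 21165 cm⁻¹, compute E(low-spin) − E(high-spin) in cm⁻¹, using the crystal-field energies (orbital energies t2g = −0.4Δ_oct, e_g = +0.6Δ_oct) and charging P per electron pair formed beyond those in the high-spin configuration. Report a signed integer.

Co²⁺: group 9, so d-count = 9 − 2 = 7.
High-spin: t2g^5 e_g^2, CFSE = -0.8Δ_oct = -16536 cm⁻¹.
For low-spin the configuration is t2g^6 e_g^1: orbital energy -1.8 × 20670 = -37206 cm⁻¹, and 1 additional pair relative to high-spin adds 21165 cm⁻¹, giving -16041 cm⁻¹.
The difference is -16041 − (-16536) = 495 cm⁻¹, so high-spin lies lower.

495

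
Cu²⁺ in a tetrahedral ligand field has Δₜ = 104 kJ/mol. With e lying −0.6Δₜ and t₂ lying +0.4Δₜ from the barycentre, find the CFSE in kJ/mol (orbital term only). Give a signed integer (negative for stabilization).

Cu sits in group 11; removing 2 electrons leaves Cu²⁺ with 11 − 2 = 9 d electrons.
With tetrahedral geometry the complex is necessarily high-spin.
The d⁹ electrons fill as e⁴ t₂⁵.
The orbital stabilization is -0.4Δₜ = -0.4 × 104 = -42 kJ/mol.

-42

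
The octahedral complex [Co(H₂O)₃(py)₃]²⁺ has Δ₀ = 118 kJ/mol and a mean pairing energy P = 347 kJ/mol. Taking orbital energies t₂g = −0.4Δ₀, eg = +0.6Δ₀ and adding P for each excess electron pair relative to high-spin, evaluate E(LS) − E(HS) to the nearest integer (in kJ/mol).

229

Ligand charges: 3×(+0) from H₂O and 3×(+0) from py sum to +0; with overall charge +2, Co is +2.
Group 9 minus oxidation state +2 gives a d⁷ configuration for Co²⁺.
High-spin: t₂g⁵ eg², CFSE = -0.8Δ₀ = -94 kJ/mol.
For low-spin the configuration is t₂g⁶ eg¹: orbital energy -1.8 × 118 = -212 kJ/mol, and 1 additional pair relative to high-spin adds 347 kJ/mol, giving 135 kJ/mol.
The difference is 135 − (-94) = 229 kJ/mol, so high-spin lies lower.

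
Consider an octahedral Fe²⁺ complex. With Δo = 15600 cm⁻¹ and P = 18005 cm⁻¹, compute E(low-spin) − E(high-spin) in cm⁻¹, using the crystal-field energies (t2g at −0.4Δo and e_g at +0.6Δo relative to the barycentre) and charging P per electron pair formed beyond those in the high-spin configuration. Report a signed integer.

4810

Group 8 minus oxidation state +2 gives a d⁶ configuration for Fe²⁺.
High-spin d⁶ fills as t2g^4 e_g^2 with CFSE 4(−0.4) + 2(+0.6) = -0.4Δo = -6240 cm⁻¹.
Low-spin: t2g^6 e_g^0, orbital CFSE = -2.4Δo = -37440 cm⁻¹; plus 2 excess pairs × P = +36010 cm⁻¹; total -1430 cm⁻¹.
Thus E(LS) − E(HS) = 4810 cm⁻¹.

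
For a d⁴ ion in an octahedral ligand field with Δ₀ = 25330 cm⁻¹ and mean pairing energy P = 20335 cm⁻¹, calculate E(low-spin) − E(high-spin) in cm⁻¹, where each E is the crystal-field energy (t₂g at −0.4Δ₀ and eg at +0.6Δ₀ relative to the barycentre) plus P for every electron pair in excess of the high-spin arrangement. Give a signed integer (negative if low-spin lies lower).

In the high-spin limit (t₂g³ eg¹) the orbital term is -0.6Δ₀ = -15198 cm⁻¹, with no excess pairing.
For low-spin the configuration is t₂g⁴ eg⁰: orbital energy -1.6 × 25330 = -40528 cm⁻¹, and 1 additional pair relative to high-spin adds 20335 cm⁻¹, giving -20193 cm⁻¹.
Thus E(LS) − E(HS) = -4995 cm⁻¹.

-4995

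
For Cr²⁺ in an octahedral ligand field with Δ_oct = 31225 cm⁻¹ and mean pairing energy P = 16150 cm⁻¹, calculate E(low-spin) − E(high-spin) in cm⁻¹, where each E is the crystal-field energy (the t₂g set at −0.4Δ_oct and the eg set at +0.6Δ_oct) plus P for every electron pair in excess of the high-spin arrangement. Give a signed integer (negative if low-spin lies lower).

-15075

Cr is in group 6, so Cr²⁺ is d⁴ (6 − 2 = 4).
High-spin: t₂g³ eg¹, CFSE = -0.6Δ_oct = -18735 cm⁻¹.
Low-spin t₂g⁴ eg⁰ gives -1.6Δ_oct = -49960 cm⁻¹, but forming 1 extra pair costs 1P = 16150 cm⁻¹, so E(LS) = -49960 + 16150 = -33810 cm⁻¹.
E(LS) − E(HS) = -33810 − (-18735) = -15075 cm⁻¹.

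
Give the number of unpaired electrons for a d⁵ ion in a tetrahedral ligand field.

5

Tetrahedral splitting is small, so the complex is high-spin.
Configuration: e² t₂³, giving 5 unpaired electrons.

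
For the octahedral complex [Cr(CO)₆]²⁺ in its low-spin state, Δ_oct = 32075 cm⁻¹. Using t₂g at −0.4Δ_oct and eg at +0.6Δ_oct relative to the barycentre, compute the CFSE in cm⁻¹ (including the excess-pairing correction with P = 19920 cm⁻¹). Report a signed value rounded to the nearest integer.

-31400

CO is neutral, so the +2 overall charge sits on Cr: oxidation state +2.
Cr²⁺: group 6, so d-count = 6 − 2 = 4.
The d⁴ electrons fill as t₂g⁴ eg⁰.
CFSE(orbital) = 4×(-0.4Δ_oct) + 0×(0.6Δ_oct) = -1.6Δ_oct; with Δ_oct = 32075 cm⁻¹ that is -51320 cm⁻¹.
Relative to high-spin t₂g³ eg¹ (0 paired), the low-spin configuration has 1 additional pair, contributing +1 × 19920 = +19920 cm⁻¹.
Combining: -51320 + 19920 = -31400 cm⁻¹.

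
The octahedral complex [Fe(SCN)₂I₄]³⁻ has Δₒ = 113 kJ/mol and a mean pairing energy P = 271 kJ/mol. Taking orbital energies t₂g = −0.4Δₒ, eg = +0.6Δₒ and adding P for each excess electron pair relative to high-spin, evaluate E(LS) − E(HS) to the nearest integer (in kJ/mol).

316

Ligand charges: 2×(-1) from SCN⁻ and 4×(-1) from I⁻ sum to -6; with overall charge -3, Fe is +3.
Fe is in group 8, so Fe³⁺ is d⁵ (8 − 3 = 5).
High-spin d⁵ fills as t₂g³ eg² with CFSE 3(−0.4) + 2(+0.6) = 0.0Δₒ = 0 kJ/mol.
Low-spin: t₂g⁵ eg⁰, orbital CFSE = -2.0Δₒ = -226 kJ/mol; plus 2 excess pairs × P = +542 kJ/mol; total 316 kJ/mol.
The difference is 316 − (0) = 316 kJ/mol, so high-spin lies lower.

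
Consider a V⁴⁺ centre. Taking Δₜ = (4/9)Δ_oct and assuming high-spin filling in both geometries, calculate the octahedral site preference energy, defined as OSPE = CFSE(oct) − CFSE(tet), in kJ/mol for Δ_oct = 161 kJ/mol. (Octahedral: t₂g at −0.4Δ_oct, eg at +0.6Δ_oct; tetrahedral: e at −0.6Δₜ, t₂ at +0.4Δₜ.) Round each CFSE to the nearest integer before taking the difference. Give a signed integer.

-21

Group 5 minus oxidation state +4 gives a d¹ configuration for V⁴⁺.
In an octahedral site d¹ (HS) is t2g^1 e_g^0, giving CFSE(oct) = -0.4Δ_oct = -64 kJ/mol.
Tetrahedral e^1 t2^0 gives -0.6Δₜ = -0.6 × (4/9) × 161 = -43 kJ/mol.
OSPE = -64 − (-43) = -21 kJ/mol.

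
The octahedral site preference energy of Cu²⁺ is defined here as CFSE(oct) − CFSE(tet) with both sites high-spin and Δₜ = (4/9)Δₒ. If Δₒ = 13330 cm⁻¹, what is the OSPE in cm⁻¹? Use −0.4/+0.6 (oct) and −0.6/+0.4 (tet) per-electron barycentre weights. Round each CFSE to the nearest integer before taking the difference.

Group 11 minus oxidation state +2 gives a d⁹ configuration for Cu²⁺.
In an octahedral site d⁹ (HS) is t₂g⁶ eg³, giving CFSE(oct) = -0.6Δₒ = -7998 cm⁻¹.
In a tetrahedral site the filling is e⁴ t₂⁵: CFSE(tet) = -0.4Δₜ = -0.4 × (4/9)(13330) = -2370 cm⁻¹.
OSPE = CFSE(oct) − CFSE(tet) = -7998 − (-2370) = -5628 cm⁻¹.

-5628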